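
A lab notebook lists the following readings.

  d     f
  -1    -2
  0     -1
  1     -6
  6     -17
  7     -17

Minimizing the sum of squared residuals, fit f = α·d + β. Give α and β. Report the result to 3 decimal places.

From the data, Σd·d = 87, Σd = 13, Σ1 = 5.
Right-hand side: Σd·f = -225, Σf = -43.
So MᵀM·[α, β]ᵀ = Mᵀf: [[87, 13]; [13, 5]]·[α, β]ᵀ = [-225, -43]ᵀ.
Eliminating β: 5·(row 1) − 13·(row 2) gives 266·α = 5·(-225) − 13·(-43) = -566, so α = -283/133.
Then β = ((-43) − 13·(-283/133))/5 = -408/133.

α = -2.128, β = -3.068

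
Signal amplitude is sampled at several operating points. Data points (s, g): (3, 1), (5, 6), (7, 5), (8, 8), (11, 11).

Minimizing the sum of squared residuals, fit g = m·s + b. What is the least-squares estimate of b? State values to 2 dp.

Sums needed: Σs·s = 268, Σs = 34, Σ1 = 5.
And Σs·g = 253, Σg = 31.
So AᵀA·[m, b]ᵀ = Aᵀg: [[268, 34]; [34, 5]]·[m, b]ᵀ = [253, 31]ᵀ.
Eliminating b: 5·(row 1) − 34·(row 2) gives 184·m = 5·253 − 34·31 = 211, so m = 211/184.
Then b = (31 − 34·(211/184))/5 = -147/92.

b = -1.60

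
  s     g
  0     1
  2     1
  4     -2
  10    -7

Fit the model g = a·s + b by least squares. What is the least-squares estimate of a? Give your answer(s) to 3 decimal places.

a = -0.857

Normal-equation sums: Σs·s = 120, Σs = 16, Σ1 = 4.
For Mᵀg: Σs·g = -76, Σg = -7.
So MᵀM·[a, b]ᵀ = Mᵀg: [[120, 16]; [16, 4]]·[a, b]ᵀ = [-76, -7]ᵀ.
det = 120·4 − 16² = 224.
a = ((-76)·4 − 16·(-7))/224 = -6/7; b = (120·(-7) − 16·(-76))/224 = 47/28.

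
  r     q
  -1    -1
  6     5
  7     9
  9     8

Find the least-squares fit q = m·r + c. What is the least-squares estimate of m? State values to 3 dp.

m = 0.982

MᵀM·[m, c]ᵀ = Mᵀq reads: 167·m + 21·c = 166;  21·m + 4·c = 21.
(Σr·r = 167, Σr = 21, Σ1 = 4, Σr·q = 166, Σq = 21.)
Eliminating c: 4·(row 1) − 21·(row 2) gives 227·m = 4·166 − 21·21 = 223, so m = 223/227.
Then c = (21 − 21·(223/227))/4 = 21/227.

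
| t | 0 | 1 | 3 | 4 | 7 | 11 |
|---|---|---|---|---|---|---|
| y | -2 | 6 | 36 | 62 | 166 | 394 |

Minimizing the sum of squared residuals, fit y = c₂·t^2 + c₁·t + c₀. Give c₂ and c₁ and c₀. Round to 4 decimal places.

The normal system XᵀX·[c₂, c₁, c₀]ᵀ = Xᵀy is [[17380, 1766, 196]; [1766, 196, 26]; [196, 26, 6]]·[c₂, c₁, c₀]ᵀ = [57130, 5858, 662]ᵀ.
Solving the 3×3 system (Gaussian elimination) gives c₂ = 437/149, c₁ = 67241/18625, c₀ = -20836/18625.

c₂ = 2.9329, c₁ = 3.6103, c₀ = -1.1187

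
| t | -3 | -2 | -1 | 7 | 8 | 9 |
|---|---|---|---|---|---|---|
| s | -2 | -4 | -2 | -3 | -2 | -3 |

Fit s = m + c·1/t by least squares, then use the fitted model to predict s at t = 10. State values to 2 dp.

ŝ = -2.74

Entries of MᵀM: Σ1 = 6, Σ1/t = -733/504, Σ1/t·1/t = 358033/254016.
Moment sums: Σs = -16, Σ1/t·s = 307/84.
Determinant 6·(358033/254016) − (-733/504)² = 1610909/254016.
m = ((-16)·(358033/254016) − (-733/504)·(307/84))/(1610909/254016) = -4378342/1610909; c = (6·(307/84) − (-733/504)·(-16))/(1610909/254016) = -340704/1610909.
At t = 10: ŝ = (-4378342/1610909)·(1) + (-340704/1610909)·(1/10) = -22062062/8054545.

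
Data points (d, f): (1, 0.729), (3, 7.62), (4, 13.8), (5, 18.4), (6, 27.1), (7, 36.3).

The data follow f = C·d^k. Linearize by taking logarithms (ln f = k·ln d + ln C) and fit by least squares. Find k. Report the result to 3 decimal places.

k = 2.005

Linearized form: ln f = k·ln d + ln C. From the 6 transformed points,
Σln d = 7.8320, Σ(ln d)² = 12.7160, Σln f = 14.1431, Σln d·ln f = 23.4582.
Equations: 12.7160·k + 7.8320·ln C = 23.4582;  7.8320·k + 6·ln C = 14.1431.
Δ = 12.7160·6 − (7.8320)² = 14.9557; k = (23.4582·6 − 7.8320·14.1431)/14.9557 = 2.00461, ln C = (12.7160·14.1431 − 7.8320·23.4582)/14.9557 = -0.25952.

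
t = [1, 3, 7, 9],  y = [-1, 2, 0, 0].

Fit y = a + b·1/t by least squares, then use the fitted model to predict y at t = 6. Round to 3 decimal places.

Setting ∂/∂a … = 0 gives: 4·a + (100/63)·b = 1;  (100/63)·a + (4540/3969)·b = -1/3.
Determinant 4·(4540/3969) − (100/63)² = 2720/1323.
a = (1·(4540/3969) − (100/63)·(-1/3))/(2720/1323) = 83/102; b = (4·(-1/3) − (100/63)·1)/(2720/1323) = -483/340.
At t = 6: ŷ = (83/102)·(1) + (-483/340)·(1/6) = 1177/2040.

ŷ = 0.577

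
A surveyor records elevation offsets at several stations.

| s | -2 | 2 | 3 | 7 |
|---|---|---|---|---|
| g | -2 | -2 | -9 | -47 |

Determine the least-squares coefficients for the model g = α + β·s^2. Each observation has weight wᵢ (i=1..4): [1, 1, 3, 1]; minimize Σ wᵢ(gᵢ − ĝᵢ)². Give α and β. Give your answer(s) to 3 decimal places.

The normal equations are: 6·α + 84·β = -78;  84·α + 2676·β = -2562.
Eliminating β: 2676·(row 1) − 84·(row 2) gives 9000·α = 2676·(-78) − 84·(-2562) = 6480, so α = 18/25.
Then β = ((-2562) − 84·(18/25))/2676 = -49/50.

α = 0.720, β = -0.980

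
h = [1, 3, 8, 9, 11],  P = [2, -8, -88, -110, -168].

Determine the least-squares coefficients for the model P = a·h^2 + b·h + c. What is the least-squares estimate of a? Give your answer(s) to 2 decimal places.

From the data, Σh^2·h^2 = 25380, Σh^2·h = 2600, Σh^2 = 276, Σh·h = 276, Σh = 32, Σ1 = 5.
Moment sums: Σh^2·P = -34940, Σh·P = -3564, ΣP = -372.
Normal equations: [[25380, 2600, 276]; [2600, 276, 32]; [276, 32, 5]]·[a, b, c]ᵀ = [-34940, -3564, -372]ᵀ.
Inverting the 3×3 Gram matrix, [a, b, c]ᵀ = [-12301/8569, 1619/8569, 31120/8569]ᵀ.

a = -1.44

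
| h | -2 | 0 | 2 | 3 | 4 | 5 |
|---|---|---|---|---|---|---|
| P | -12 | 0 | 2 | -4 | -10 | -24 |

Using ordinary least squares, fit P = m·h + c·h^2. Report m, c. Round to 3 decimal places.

m = 3.405, c = -1.581

Normal-equation sums: Σh·h = 58, Σh·h^2 = 216, Σh^2·h^2 = 994.
Right-hand side: Σh·P = -144, Σh^2·P = -836.
Eliminating c: 994·(row 1) − 216·(row 2) gives 10996·m = 994·(-144) − 216·(-836) = 37440, so m = 9360/2749.
Then c = ((-836) − 216·(9360/2749))/994 = -4346/2749.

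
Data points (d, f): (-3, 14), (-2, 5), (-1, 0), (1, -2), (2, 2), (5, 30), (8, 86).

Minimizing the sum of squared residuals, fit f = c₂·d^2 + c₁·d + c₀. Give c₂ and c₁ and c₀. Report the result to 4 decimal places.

Sums needed: Σd^2·d^2 = 4836, Σd^2·d = 610, Σd^2 = 108, Σd·d = 108, Σd = 10, Σ1 = 7.
For Aᵀf: Σd^2·f = 6406, Σd·f = 788, Σf = 135.
So AᵀA·[c₂, c₁, c₀]ᵀ = Aᵀf: [[4836, 610, 108]; [610, 108, 10]; [108, 10, 7]]·[c₂, c₁, c₀]ᵀ = [6406, 788, 135]ᵀ.
Inverting the 3×3 Gram matrix, [c₂, c₁, c₀]ᵀ = [234369/156401, -146449/156401, -390461/156401]ᵀ.

c₂ = 1.4985, c₁ = -0.9364, c₀ = -2.4965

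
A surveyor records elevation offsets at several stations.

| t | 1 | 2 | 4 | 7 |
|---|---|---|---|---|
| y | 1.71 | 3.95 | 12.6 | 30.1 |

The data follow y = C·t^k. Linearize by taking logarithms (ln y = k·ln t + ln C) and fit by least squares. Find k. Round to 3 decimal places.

k = 1.493

Linearized form: ln y = k·ln t + ln C. From the 4 transformed points,
Sums: Σln t = 4.0254, Σ(ln t)² = 6.1888, Σln y = 7.8484, Σln t·ln y = 11.0895.
Normal system: [[6.1888, 4.0254]; [4.0254, 4]]·[k, ln C]ᵀ = [11.0895, 7.8484]ᵀ.
Δ = 6.1888·4 − (4.0254)² = 8.5519; k = (11.0895·4 − 4.0254·7.8484)/8.5519 = 1.49271, ln C = (6.1888·7.8484 − 4.0254·11.0895)/8.5519 = 0.45994.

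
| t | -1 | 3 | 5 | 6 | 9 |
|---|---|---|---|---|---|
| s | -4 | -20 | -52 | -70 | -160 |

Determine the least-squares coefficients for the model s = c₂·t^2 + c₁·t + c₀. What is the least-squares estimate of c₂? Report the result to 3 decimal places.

Normal-equation sums: Σt^2·t^2 = 8564, Σt^2·t = 1096, Σt^2 = 152, Σt·t = 152, Σt = 22, Σ1 = 5.
Moment sums: Σt^2·s = -16964, Σt·s = -2176, Σs = -306.
So XᵀX·[c₂, c₁, c₀]ᵀ = Xᵀs: [[8564, 1096, 152]; [1096, 152, 22]; [152, 22, 5]]·[c₂, c₁, c₀]ᵀ = [-16964, -2176, -306]ᵀ.
Row-reducing yields c₂ = -793/407, c₁ = 61/1221, c₀ = -2672/1221.

c₂ = -1.948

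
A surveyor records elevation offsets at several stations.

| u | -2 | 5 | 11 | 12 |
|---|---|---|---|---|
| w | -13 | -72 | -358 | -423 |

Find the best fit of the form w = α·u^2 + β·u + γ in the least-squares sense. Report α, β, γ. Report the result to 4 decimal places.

With design matrix X, XᵀX = [[36018, 3176, 294]; [3176, 294, 26]; [294, 26, 4]] and Xᵀw = [-106082, -9348, -866]ᵀ.
Row-reducing yields α = -4281/1435, β = 3148/7175, γ = -582/7175.

α = -2.9833, β = 0.4387, γ = -0.0811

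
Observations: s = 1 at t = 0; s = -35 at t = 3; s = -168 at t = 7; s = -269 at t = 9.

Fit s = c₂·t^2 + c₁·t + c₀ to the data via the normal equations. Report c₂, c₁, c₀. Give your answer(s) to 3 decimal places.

The normal equations are: 9043·c₂ + 1099·c₁ + 139·c₀ = -30336;  1099·c₂ + 139·c₁ + 19·c₀ = -3702;  139·c₂ + 19·c₁ + 4·c₀ = -471.
(Σt^2·t^2 = 9043, Σt^2·t = 1099, Σt^2 = 139, Σt·t = 139, Σt = 19, Σ1 = 4, Σt^2·s = -30336, Σt·s = -3702, Σs = -471.)
Row-reducing yields c₂ = -131/44, c₁ = -9297/2860, c₀ = 823/715.

c₂ = -2.977, c₁ = -3.251, c₀ = 1.151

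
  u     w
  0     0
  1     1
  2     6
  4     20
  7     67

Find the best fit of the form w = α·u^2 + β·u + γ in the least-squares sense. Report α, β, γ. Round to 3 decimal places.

XᵀX·[α, β, γ]ᵀ = Xᵀw reads: 2674·α + 416·β + 70·γ = 3628;  416·α + 70·β + 14·γ = 562;  70·α + 14·β + 5·γ = 94.
Row-reducing yields α = 622/429, β = -281/429, γ = 48/143.

α = 1.450, β = -0.655, γ = 0.336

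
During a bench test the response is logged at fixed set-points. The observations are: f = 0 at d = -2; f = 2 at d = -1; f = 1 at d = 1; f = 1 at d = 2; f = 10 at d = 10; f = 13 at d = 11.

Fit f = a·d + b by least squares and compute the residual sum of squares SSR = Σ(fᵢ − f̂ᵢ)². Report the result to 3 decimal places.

Compute the Gram sums: Σd·d = 231, Σd = 21, Σ1 = 6.
And Σd·f = 244, Σf = 27.
Eliminating b: 6·(row 1) − 21·(row 2) gives 945·a = 6·244 − 21·27 = 897, so a = 299/315.
Then b = (27 − 21·(299/315))/6 = 53/45.
Residuals: 227/315, 62/35, -71/63, -218/105, -211/315, 29/21; SSR = 3652/315.

SSR = 11.594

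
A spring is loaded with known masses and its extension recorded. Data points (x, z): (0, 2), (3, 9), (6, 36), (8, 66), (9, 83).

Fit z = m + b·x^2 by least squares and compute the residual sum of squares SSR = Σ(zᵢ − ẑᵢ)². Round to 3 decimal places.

SSR = 4.001

With design matrix M, MᵀM = [[5, 190]; [190, 12034]] and Mᵀz = [196, 12324]ᵀ.
det = 5·12034 − 190² = 24070.
m = (196·12034 − 190·12324)/24070 = 8552/12035; b = (5·12324 − 190·196)/24070 = 2438/2407.
Residuals: 15518/12035, -343/415, -14132/12035, 5598/12035, 2963/12035; SSR = 48158/12035.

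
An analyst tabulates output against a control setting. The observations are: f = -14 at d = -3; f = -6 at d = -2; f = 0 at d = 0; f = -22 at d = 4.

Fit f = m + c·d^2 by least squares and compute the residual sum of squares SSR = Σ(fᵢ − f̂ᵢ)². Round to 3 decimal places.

XᵀX·[m, c]ᵀ = Xᵀf reads: 4·m + 29·c = -42;  29·m + 353·c = -502.
Δ = 4·353 − 29² = 571.
m = ((-42)·353 − 29·(-502))/571 = -268/571; c = (4·(-502) − 29·(-42))/571 = -790/571.
Residuals: -616/571, 2/571, 268/571, 346/571; SSR = 1000/571.

SSR = 1.751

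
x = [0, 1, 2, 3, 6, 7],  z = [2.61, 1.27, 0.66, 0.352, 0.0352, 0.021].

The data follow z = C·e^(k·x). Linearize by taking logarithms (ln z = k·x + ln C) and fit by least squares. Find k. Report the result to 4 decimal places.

k = -0.7001

Taking logs, ln z = k·x + ln C, so regress ln z on x.
Sums: Σx = 19.0000, Σ(x)² = 99.0000, Σln z = -7.4712, Σx·ln z = -50.8473.
Normal system: [[99.0000, 19.0000]; [19.0000, 6]]·[k, ln C]ᵀ = [-50.8473, -7.4712]ᵀ.
Slope k = (n·Σx·ln z − Σx·Σln z)/(n·Σ(x)² − (Σx)²) = (6·-50.8473 − 19.0000·-7.4712)/233.0000 = -0.70013; ln C = (Σln z − k·Σx)/n = 0.97188.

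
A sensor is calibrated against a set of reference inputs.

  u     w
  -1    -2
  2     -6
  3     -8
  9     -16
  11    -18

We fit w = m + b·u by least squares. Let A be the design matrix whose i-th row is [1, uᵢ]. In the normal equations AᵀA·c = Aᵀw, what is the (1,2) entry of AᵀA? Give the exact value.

24

Row 1 ↔ basis 1, column 2 ↔ basis u, so (AᵀA)_{1,2} = Σᵢ u = (1)·(-1) + (1)·(2) + (1)·(3) + (1)·(9) + (1)·(11) = 24.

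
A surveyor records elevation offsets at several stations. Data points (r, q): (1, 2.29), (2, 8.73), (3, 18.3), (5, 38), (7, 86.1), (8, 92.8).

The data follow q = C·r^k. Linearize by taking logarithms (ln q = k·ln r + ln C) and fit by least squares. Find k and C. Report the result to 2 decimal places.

k = 1.79, C = 2.40

Let Y = ln q. Fitting Y = k·ln r + ln C by least squares:
Σln r = 7.4265, Σ(ln r)² = 12.3883, Σln q = 18.5258, Σln r·ln q = 28.6407.
Equations: 12.3883·k + 7.4265·ln C = 28.6407;  7.4265·k + 6·ln C = 18.5258.
Slope k = (n·Σln r·ln q − Σln r·Σln q)/(n·Σ(ln r)² − (Σln r)²) = (6·28.6407 − 7.4265·18.5258)/19.1764 = 1.78667; ln C = (Σln q − k·Σln r)/n = 0.87616, so C = exp(0.87616) = 2.40165.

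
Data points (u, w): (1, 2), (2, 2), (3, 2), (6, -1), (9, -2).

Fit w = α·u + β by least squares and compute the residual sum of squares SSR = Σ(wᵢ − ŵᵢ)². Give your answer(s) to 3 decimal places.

Normal-equation sums: Σu·u = 131, Σu = 21, Σ1 = 5.
For Mᵀw: Σu·w = -12, Σw = 3.
Eliminating β: 5·(row 1) − 21·(row 2) gives 214·α = 5·(-12) − 21·3 = -123, so α = -123/214.
Then β = (3 − 21·(-123/214))/5 = 645/214.
Residuals: -47/107, 29/214, 76/107, -121/214, 17/107; SSR = 227/214.

SSR = 1.061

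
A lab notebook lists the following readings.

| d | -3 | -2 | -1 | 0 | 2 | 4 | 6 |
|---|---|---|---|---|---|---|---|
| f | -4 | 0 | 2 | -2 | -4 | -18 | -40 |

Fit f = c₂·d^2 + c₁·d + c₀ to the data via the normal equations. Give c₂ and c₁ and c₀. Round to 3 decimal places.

Setting ∂/∂c₂ … = 0 gives: 1666·c₂ + 252·c₁ + 70·c₀ = -1778;  252·c₂ + 70·c₁ + 6·c₀ = -310;  70·c₂ + 6·c₁ + 7·c₀ = -66.
(Σd^2·d^2 = 1666, Σd^2·d = 252, Σd^2 = 70, Σd·d = 70, Σd = 6, Σ1 = 7, Σd^2·f = -1778, Σd·f = -310, Σf = -66.)
Row-reducing yields c₂ = -5963/6447, c₁ = -359/307, c₀ = 758/921.

c₂ = -0.925, c₁ = -1.169, c₀ = 0.823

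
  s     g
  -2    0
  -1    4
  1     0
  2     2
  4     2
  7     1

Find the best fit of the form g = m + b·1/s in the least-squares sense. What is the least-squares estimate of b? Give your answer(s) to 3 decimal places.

b = -1.152

Compute the Gram sums: Σ1 = 6, Σ1/s = 11/28, Σ1/s·1/s = 2025/784.
For Aᵀg: Σg = 9, Σ1/s·g = -33/14.
Normal equations: [[6, 11/28]; [11/28, 2025/784]]·[m, b]ᵀ = [9, -33/14]ᵀ.
Δ = 6·(2025/784) − (11/28)² = 12029/784.
m = (9·(2025/784) − (11/28)·(-33/14))/(12029/784) = 18951/12029; b = (6·(-33/14) − (11/28)·9)/(12029/784) = -13860/12029.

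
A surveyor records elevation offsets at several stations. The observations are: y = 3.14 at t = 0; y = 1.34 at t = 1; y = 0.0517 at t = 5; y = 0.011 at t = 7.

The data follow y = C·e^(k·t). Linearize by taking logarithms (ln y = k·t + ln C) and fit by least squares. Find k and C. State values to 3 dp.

k = -0.808, C = 3.060

Let Y = ln y. Fitting Y = k·t + ln C by least squares:
Over the data: Σt = 13.0000, Σ(t)² = 75.0000, Σln y = -6.0353, Σt·ln y = -46.0878.
Normal system: [[75.0000, 13.0000]; [13.0000, 4]]·[k, ln C]ᵀ = [-46.0878, -6.0353]ᵀ.
Slope k = (n·Σt·ln y − Σt·Σln y)/(n·Σ(t)² − (Σt)²) = (4·-46.0878 − 13.0000·-6.0353)/131.0000 = -0.80834; ln C = (Σln y − k·Σt)/n = 1.11830, so C = exp(1.11830) = 3.05964.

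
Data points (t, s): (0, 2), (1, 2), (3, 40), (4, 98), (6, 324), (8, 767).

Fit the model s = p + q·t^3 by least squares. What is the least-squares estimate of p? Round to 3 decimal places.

p = 1.047

Entries of MᵀM: Σ1 = 6, Σt^3 = 820, Σt^3·t^3 = 313626.
For Mᵀs: Σs = 1233, Σt^3·s = 470042.
Determinant 6·313626 − 820² = 1209356.
p = (1233·313626 − 820·470042)/1209356 = 633209/604678; q = (6·470042 − 820·1233)/1209356 = 452298/302339.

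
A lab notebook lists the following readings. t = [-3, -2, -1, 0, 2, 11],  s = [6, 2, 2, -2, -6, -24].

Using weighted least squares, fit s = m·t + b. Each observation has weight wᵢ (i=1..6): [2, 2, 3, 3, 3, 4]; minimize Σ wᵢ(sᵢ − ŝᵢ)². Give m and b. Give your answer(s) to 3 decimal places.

m = -2.089, b = -1.217

Sums needed: Σwᵢ·t·t = 525, Σwᵢ·t = 37, Σwᵢ·1 = 17.
Right-hand side: Σwᵢ·t·s = -1142, Σwᵢ·s = -98.
AᵀWA·[m, b]ᵀ = AᵀWs becomes [[525, 37]; [37, 17]]·[m, b]ᵀ = [-1142, -98]ᵀ.
Δ = 525·17 − 37² = 7556.
m = ((-1142)·17 − 37·(-98))/7556 = -3947/1889; b = (525·(-98) − 37·(-1142))/7556 = -2299/1889.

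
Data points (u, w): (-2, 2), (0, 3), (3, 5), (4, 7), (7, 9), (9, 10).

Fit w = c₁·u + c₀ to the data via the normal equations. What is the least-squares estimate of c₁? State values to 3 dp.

c₁ = 0.772

Sums needed: Σu·u = 159, Σu = 21, Σ1 = 6.
Moment sums: Σu·w = 192, Σw = 36.
XᵀX·[c₁, c₀]ᵀ = Xᵀw becomes [[159, 21]; [21, 6]]·[c₁, c₀]ᵀ = [192, 36]ᵀ.
Eliminating c₀: 6·(row 1) − 21·(row 2) gives 513·c₁ = 6·192 − 21·36 = 396, so c₁ = 44/57.
Then c₀ = (36 − 21·(44/57))/6 = 188/57.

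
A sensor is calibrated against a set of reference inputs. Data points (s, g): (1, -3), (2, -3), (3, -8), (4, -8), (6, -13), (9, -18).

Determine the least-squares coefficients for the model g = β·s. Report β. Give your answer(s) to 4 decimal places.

Setting ∂/∂β … = 0 gives: 147·β = -305.
β = (-305)/147 = -2.07483.

β = -2.0748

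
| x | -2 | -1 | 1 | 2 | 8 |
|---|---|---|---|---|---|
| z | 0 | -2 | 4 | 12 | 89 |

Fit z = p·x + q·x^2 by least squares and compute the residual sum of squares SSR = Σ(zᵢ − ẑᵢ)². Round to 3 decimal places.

SSR = 7.101

Normal-equation sums: Σx·x = 74, Σx·x^2 = 512, Σx^2·x^2 = 4130.
Right-hand side: Σx·z = 742, Σx^2·z = 5746.
AᵀA·[p, q]ᵀ = Aᵀz becomes [[74, 512]; [512, 4130]]·[p, q]ᵀ = [742, 5746]ᵀ.
det = 74·4130 − 512² = 43476.
p = (742·4130 − 512·5746)/43476 = 10209/3623; q = (74·5746 − 512·742)/43476 = 3775/3623.
Residuals: 5318/3623, -812/3623, 508/3623, 7958/3623, -825/3623; SSR = 25727/3623.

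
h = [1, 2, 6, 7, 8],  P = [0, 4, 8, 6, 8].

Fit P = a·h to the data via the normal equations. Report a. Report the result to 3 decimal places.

a = 1.052

Forming MᵀM = [[154]] and MᵀP = [162]ᵀ gives MᵀM·[a]ᵀ = MᵀP.
a = 162/154 = 1.05195.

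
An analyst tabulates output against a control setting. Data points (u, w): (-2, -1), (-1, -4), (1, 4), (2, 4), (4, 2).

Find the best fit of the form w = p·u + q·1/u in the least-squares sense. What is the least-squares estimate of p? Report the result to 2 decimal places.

p = 0.28

The normal equations are: 26·p + 5·q = 26;  5·p + (41/16)·q = 11.
(Σu·u = 26, Σu·1/u = 5, Σ1/u·1/u = 41/16, Σu·w = 26, Σ1/u·w = 11.)
Determinant 26·(41/16) − 5² = 333/8.
p = (26·(41/16) − 5·11)/(333/8) = 31/111; q = (26·11 − 5·26)/(333/8) = 416/111.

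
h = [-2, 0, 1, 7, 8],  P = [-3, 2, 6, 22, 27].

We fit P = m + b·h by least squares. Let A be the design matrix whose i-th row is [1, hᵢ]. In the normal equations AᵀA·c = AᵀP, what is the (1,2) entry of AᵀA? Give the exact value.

14

Row 1 ↔ basis 1, column 2 ↔ basis h, so (AᵀA)_{1,2} = Σᵢ h = (1)·(-2) + (1)·(0) + (1)·(1) + (1)·(7) + (1)·(8) = 14.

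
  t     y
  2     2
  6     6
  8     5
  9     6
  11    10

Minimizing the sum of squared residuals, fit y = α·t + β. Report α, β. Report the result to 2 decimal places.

α = 0.75, β = 0.38

The normal system XᵀX·[α, β]ᵀ = Xᵀy is [[306, 36]; [36, 5]]·[α, β]ᵀ = [244, 29]ᵀ.
Determinant 306·5 − 36² = 234.
α = (244·5 − 36·29)/234 = 88/117; β = (306·29 − 36·244)/234 = 5/13.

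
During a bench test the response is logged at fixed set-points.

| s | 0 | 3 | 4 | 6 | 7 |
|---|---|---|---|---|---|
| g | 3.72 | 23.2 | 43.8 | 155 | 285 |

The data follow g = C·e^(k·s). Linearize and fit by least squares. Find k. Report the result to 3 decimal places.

k = 0.622

With ln gᵢ as the transformed response and sᵢ as the regressor:
XᵀX = [[110.0000, 20.0000]; [20.0000, 5]], rhs = [94.3790, 18.9334]ᵀ  (here Σs = 20.0000, Σ(s)² = 110.0000, Σln g = 18.9334, Σs·ln g = 94.3790).
Solving (det = 150.0000): k = 0.62151, ln C = 1.30065.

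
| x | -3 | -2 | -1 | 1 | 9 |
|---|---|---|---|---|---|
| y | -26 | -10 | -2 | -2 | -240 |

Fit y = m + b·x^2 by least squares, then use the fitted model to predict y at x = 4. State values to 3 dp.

ŷ = -46.472

Setting ∂/∂m … = 0 gives: 5·m + 96·b = -280;  96·m + 6660·b = -19718.
(Σ1 = 5, Σx^2 = 96, Σx^2·x^2 = 6660, Σy = -280, Σx^2·y = -19718.)
Eliminating b: 6660·(row 1) − 96·(row 2) gives 24084·m = 6660·(-280) − 96·(-19718) = 28128, so m = 2344/2007.
Then b = ((-19718) − 96·(2344/2007))/6660 = -35855/12042.
At x = 4: ŷ = (2344/2007)·(1) + (-35855/12042)·(16) = -279808/6021.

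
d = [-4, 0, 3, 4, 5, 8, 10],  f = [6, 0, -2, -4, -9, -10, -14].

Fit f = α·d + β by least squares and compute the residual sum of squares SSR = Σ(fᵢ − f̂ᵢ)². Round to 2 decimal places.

Compute the Gram sums: Σd·d = 230, Σd = 26, Σ1 = 7.
And Σd·f = -311, Σf = -33.
Normal equations: [[230, 26]; [26, 7]]·[α, β]ᵀ = [-311, -33]ᵀ.
det = 230·7 − 26² = 934.
α = ((-311)·7 − 26·(-33))/934 = -1319/934; β = (230·(-33) − 26·(-311))/934 = 248/467.
Residuals: -84/467, -248/467, 1593/934, 522/467, -2307/934, 358/467, -191/467; SSR = 10581/934.

SSR = 11.33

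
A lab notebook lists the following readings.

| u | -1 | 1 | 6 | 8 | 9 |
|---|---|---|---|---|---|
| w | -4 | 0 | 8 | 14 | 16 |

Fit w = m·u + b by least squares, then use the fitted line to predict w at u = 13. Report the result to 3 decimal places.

ŵ = 23.295

XᵀX·[m, b]ᵀ = Xᵀw reads: 183·m + 23·b = 308;  23·m + 5·b = 34.
Δ = 183·5 − 23² = 386.
m = (308·5 − 23·34)/386 = 379/193; b = (183·34 − 23·308)/386 = -431/193.
At u = 13: ŵ = (379/193)·(13) + (-431/193)·(1) = 4496/193.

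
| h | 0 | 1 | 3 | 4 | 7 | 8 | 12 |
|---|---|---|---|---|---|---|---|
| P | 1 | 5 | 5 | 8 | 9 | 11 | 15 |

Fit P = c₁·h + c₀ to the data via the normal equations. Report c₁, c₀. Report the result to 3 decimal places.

With design matrix A, AᵀA = [[283, 35]; [35, 7]] and AᵀP = [383, 54]ᵀ.
Determinant 283·7 − 35² = 756.
c₁ = (383·7 − 35·54)/756 = 113/108; c₀ = (283·54 − 35·383)/756 = 1877/756.

c₁ = 1.046, c₀ = 2.483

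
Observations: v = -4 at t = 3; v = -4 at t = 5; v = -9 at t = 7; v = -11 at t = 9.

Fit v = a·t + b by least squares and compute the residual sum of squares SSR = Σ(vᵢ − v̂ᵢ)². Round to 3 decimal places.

Forming AᵀA = [[164, 24]; [24, 4]] and Aᵀv = [-194, -28]ᵀ gives AᵀA·[a, b]ᵀ = Aᵀv.
Eliminating b: 4·(row 1) − 24·(row 2) gives 80·a = 4·(-194) − 24·(-28) = -104, so a = -13/10.
Then b = ((-28) − 24·(-13/10))/4 = 4/5.
Residuals: -9/10, 17/10, -7/10, -1/10; SSR = 21/5.

SSR = 4.200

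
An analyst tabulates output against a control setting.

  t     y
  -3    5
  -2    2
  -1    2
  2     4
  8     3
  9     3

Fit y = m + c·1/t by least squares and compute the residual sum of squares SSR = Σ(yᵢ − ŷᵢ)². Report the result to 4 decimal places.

SSR = 5.2352

From the data, Σ1 = 6, Σ1/t = -79/72, Σ1/t·1/t = 8497/5184.
And Σy = 19, Σ1/t·y = -47/24.
Determinant 6·(8497/5184) − (-79/72)² = 44741/5184.
m = (19·(8497/5184) − (-79/72)·(-47/24))/(44741/5184) = 150304/44741; c = (6·(-47/24) − (-79/72)·19)/(44741/5184) = 47160/44741.
Residuals: 89121/44741, -37242/44741, -13662/44741, 5080/44741, -21976/44741, -21321/44741; SSR = 234226/44741.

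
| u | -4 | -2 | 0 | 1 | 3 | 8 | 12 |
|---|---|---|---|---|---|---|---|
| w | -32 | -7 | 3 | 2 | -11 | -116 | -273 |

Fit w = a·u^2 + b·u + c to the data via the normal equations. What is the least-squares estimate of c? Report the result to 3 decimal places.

c = 3.461

The normal equations are: 25186·a + 2196·b + 238·c = -47373;  2196·a + 238·b + 18·c = -4093;  238·a + 18·b + 7·c = -434.
Row-reducing yields a = -489229/244398, b = 11765/11638, c = 422900/122199.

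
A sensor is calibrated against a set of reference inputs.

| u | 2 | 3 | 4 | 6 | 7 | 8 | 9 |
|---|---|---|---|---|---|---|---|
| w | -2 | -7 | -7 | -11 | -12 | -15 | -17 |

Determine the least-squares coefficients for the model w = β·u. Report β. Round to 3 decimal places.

Entries of MᵀM: Σu·u = 259.
For Mᵀw: Σu·w = -476.
MᵀM·[β]ᵀ = Mᵀw becomes [[259]]·[β]ᵀ = [-476]ᵀ.
Hence β = -476 / 259 ≈ -1.83784.

β = -1.838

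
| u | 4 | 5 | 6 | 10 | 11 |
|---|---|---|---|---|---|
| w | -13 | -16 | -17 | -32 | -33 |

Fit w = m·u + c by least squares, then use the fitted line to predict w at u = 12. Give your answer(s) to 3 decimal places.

ŵ = -36.773

Compute the Gram sums: Σu·u = 298, Σu = 36, Σ1 = 5.
Moment sums: Σu·w = -917, Σw = -111.
Normal equations: [[298, 36]; [36, 5]]·[m, c]ᵀ = [-917, -111]ᵀ.
Determinant 298·5 − 36² = 194.
m = ((-917)·5 − 36·(-111))/194 = -589/194; c = (298·(-111) − 36·(-917))/194 = -33/97.
At u = 12: ŵ = (-589/194)·(12) + (-33/97)·(1) = -3567/97.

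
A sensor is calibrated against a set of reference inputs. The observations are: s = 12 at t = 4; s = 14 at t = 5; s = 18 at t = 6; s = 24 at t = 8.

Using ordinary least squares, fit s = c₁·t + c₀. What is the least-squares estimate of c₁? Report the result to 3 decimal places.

Forming AᵀA = [[141, 23]; [23, 4]] and Aᵀs = [418, 68]ᵀ gives AᵀA·[c₁, c₀]ᵀ = Aᵀs.
det = 141·4 − 23² = 35.
c₁ = (418·4 − 23·68)/35 = 108/35; c₀ = (141·68 − 23·418)/35 = -26/35.

c₁ = 3.086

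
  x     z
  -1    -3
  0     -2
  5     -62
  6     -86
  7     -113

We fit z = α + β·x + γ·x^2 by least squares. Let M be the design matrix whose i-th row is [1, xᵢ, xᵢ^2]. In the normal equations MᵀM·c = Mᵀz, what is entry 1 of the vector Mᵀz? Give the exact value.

-266

Entry 1 ↔ basis 1, so (Mᵀz)_{1} = Σᵢ zᵢ = (1)·(-3) + (1)·(-2) + (1)·(-62) + (1)·(-86) + (1)·(-113) = -266.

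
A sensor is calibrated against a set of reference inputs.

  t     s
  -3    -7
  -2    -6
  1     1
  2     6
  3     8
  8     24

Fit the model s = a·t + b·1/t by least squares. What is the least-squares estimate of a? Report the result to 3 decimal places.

The normal system XᵀX·[a, b]ᵀ = Xᵀs is [[91, 6]; [6, 1001/576]]·[a, b]ᵀ = [262, 15]ᵀ.
det = 91·(1001/576) − 6² = 70355/576.
a = (262·(1001/576) − 6·15)/(70355/576) = 210422/70355; b = (91·15 − 6·262)/(70355/576) = -119232/70355.

a = 2.991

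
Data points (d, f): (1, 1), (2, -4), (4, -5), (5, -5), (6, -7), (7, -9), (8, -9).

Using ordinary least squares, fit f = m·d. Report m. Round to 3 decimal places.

The normal system AᵀA·[m]ᵀ = Aᵀf is [[195]]·[m]ᵀ = [-229]ᵀ.
Hence m = -229 / 195 ≈ -1.17436.

m = -1.174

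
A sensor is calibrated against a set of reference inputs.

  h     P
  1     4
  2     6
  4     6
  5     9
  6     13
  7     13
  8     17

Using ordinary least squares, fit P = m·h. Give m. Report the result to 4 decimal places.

Compute the Gram sums: Σh·h = 195.
Right-hand side: Σh·P = 390.
Normal equations: [[195]]·[m]ᵀ = [390]ᵀ.
Hence m = 390 / 195 ≈ 2.

m = 2.0000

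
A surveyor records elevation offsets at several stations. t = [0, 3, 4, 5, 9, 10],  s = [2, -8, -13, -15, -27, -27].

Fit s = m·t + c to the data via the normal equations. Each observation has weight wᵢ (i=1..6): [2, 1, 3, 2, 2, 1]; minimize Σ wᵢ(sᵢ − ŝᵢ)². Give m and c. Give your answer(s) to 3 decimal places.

m = -3.027, c = 0.586

With design matrix M, MᵀWM = [[369, 53]; [53, 11]] and MᵀWs = [-1086, -154]ᵀ.
Δ = 369·11 − 53² = 1250.
m = ((-1086)·11 − 53·(-154))/1250 = -1892/625; c = (369·(-154) − 53·(-1086))/1250 = 366/625.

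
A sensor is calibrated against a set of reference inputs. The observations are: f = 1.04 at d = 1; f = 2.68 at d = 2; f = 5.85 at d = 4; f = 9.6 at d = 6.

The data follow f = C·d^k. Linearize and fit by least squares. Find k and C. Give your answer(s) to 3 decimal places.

Let Y = ln f. Fitting Y = k·ln d + ln C by least squares:
Sums: Σln d = 3.8712, Σ(ln d)² = 5.6127, Σln f = 5.0532, Σln d·ln f = 7.1847.
Normal system: [[5.6127, 3.8712]; [3.8712, 4]]·[k, ln C]ᵀ = [7.1847, 5.0532]ᵀ.
Slope k = (n·Σln d·ln f − Σln d·Σln f)/(n·Σ(ln d)² − (Σln d)²) = (4·7.1847 − 3.8712·5.0532)/7.4645 = 1.22936; ln C = (Σln f − k·Σln d)/n = 0.07354, so C = exp(0.07354) = 1.07631.

k = 1.229, C = 1.076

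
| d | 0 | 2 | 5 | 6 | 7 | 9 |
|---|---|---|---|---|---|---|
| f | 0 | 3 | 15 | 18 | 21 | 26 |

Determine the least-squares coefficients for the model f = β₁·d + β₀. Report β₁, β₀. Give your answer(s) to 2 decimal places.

β₁ = 3.08, β₀ = -1.05

Entries of XᵀX: Σd·d = 195, Σd = 29, Σ1 = 6.
And Σd·f = 570, Σf = 83.
det = 195·6 − 29² = 329.
β₁ = (570·6 − 29·83)/329 = 1013/329; β₀ = (195·83 − 29·570)/329 = -345/329.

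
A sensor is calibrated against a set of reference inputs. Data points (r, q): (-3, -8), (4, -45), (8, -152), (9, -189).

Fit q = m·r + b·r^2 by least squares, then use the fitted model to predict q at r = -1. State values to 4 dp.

Forming XᵀX = [[170, 1278]; [1278, 10994]] and Xᵀq = [-3073, -25829]ᵀ gives XᵀX·[m, b]ᵀ = Xᵀq.
Eliminating b: 10994·(row 1) − 1278·(row 2) gives 235696·m = 10994·(-3073) − 1278·(-25829) = -775100, so m = -193775/58924.
Then b = ((-25829) − 1278·(-193775/58924))/10994 = -115909/58924.
At r = -1: q̂ = (-193775/58924)·(-1) + (-115909/58924)·(1) = 38933/29462.

q̂ = 1.3215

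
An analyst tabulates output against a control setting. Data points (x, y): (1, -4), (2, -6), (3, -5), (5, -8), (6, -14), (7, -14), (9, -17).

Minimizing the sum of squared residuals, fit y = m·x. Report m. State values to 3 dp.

m = -1.980

The normal equations are: 205·m = -406.
m = (-406)/205 = -1.98049.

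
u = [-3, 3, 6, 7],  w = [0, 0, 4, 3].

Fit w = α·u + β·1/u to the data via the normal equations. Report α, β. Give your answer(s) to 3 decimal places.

α = 0.657, β = -5.669

XᵀX·[α, β]ᵀ = Xᵀw reads: 103·α + 4·β = 45;  4·α + (53/196)·β = 23/21.
Determinant 103·(53/196) − 4² = 2323/196.
α = (45·(53/196) − 4·(23/21))/(2323/196) = 4579/6969; β = (103·(23/21) − 4·45)/(2323/196) = -39508/6969.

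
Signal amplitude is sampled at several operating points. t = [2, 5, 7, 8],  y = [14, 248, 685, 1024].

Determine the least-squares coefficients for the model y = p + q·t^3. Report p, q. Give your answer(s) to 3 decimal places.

With design matrix M, MᵀM = [[4, 988]; [988, 395482]] and Mᵀy = [1971, 790355]ᵀ.
Δ = 4·395482 − 988² = 605784.
p = (1971·395482 − 988·790355)/605784 = -687859/302892; q = (4·790355 − 988·1971)/605784 = 151759/75723.

p = -2.271, q = 2.004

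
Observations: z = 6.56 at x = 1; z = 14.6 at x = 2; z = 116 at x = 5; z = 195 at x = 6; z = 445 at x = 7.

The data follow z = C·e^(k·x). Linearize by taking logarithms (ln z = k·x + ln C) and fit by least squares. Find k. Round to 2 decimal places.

Let Y = ln z. Fitting Y = k·x + ln C by least squares:
Σx = 21.0000, Σ(x)² = 115.0000, Σln z = 20.6867, Σx·ln z = 105.3355.
Equations: 115.0000·k + 21.0000·ln C = 105.3355;  21.0000·k + 5·ln C = 20.6867.
Slope k = (n·Σx·ln z − Σx·Σln z)/(n·Σ(x)² − (Σx)²) = (5·105.3355 − 21.0000·20.6867)/134.0000 = 0.68849; ln C = (Σln z − k·Σx)/n = 1.24569.

k = 0.69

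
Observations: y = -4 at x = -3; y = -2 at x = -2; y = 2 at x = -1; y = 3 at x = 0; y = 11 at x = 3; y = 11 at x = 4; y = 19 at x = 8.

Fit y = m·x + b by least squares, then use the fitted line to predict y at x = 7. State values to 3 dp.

Sums needed: Σx·x = 103, Σx = 9, Σ1 = 7.
Moment sums: Σx·y = 243, Σy = 40.
det = 103·7 − 9² = 640.
m = (243·7 − 9·40)/640 = 1341/640; b = (103·40 − 9·243)/640 = 1933/640.
At x = 7: ŷ = (1341/640)·(7) + (1933/640)·(1) = 283/16.

ŷ = 17.688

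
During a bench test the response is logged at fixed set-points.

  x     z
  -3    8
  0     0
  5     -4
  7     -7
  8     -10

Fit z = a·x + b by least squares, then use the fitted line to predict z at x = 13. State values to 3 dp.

Forming AᵀA = [[147, 17]; [17, 5]] and Aᵀz = [-173, -13]ᵀ gives AᵀA·[a, b]ᵀ = Aᵀz.
Δ = 147·5 − 17² = 446.
a = ((-173)·5 − 17·(-13))/446 = -322/223; b = (147·(-13) − 17·(-173))/446 = 515/223.
At x = 13: ẑ = (-322/223)·(13) + (515/223)·(1) = -3671/223.

ẑ = -16.462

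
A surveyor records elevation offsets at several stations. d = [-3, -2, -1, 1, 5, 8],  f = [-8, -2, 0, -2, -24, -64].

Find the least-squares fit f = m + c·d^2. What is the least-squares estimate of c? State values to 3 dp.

The normal system AᵀA·[m, c]ᵀ = Aᵀf is [[6, 104]; [104, 4820]]·[m, c]ᵀ = [-100, -4778]ᵀ.
Δ = 6·4820 − 104² = 18104.
m = ((-100)·4820 − 104·(-4778))/18104 = 1864/2263; c = (6·(-4778) − 104·(-100))/18104 = -4567/4526.

c = -1.009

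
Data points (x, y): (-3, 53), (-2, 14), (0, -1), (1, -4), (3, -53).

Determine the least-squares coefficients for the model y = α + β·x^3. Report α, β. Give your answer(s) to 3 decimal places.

Entries of AᵀA: Σ1 = 5, Σx^3 = -7, Σx^3·x^3 = 1523.
For Aᵀy: Σy = 9, Σx^3·y = -2978.
Determinant 5·1523 − (-7)² = 7566.
α = (9·1523 − (-7)·(-2978))/7566 = -7139/7566; β = (5·(-2978) − (-7)·9)/7566 = -14827/7566.

α = -0.944, β = -1.960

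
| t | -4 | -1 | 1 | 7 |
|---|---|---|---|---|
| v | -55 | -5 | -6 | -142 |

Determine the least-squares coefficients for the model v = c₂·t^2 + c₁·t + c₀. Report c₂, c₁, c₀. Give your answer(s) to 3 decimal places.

Entries of XᵀX: Σt^2·t^2 = 2659, Σt^2·t = 279, Σt^2 = 67, Σt·t = 67, Σt = 3, Σ1 = 4.
Moment sums: Σt^2·v = -7849, Σt·v = -775, Σv = -208.
XᵀX·[c₂, c₁, c₀]ᵀ = Xᵀv becomes [[2659, 279, 67]; [279, 67, 3]; [67, 3, 4]]·[c₂, c₁, c₀]ᵀ = [-7849, -775, -208]ᵀ.
Inverting the 3×3 Gram matrix, [c₂, c₁, c₀]ᵀ = [-94025/31452, 10499/10484, -21052/7863]ᵀ.

c₂ = -2.989, c₁ = 1.001, c₀ = -2.677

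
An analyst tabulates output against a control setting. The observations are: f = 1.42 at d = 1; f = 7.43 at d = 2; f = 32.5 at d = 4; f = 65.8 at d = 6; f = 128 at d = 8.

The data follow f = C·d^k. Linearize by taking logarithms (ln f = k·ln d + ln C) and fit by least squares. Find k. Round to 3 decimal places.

With ln fᵢ as the transformed response and ln dᵢ as the regressor:
Σln d = 5.9506, Σ(ln d)² = 9.9367, Σln f = 14.8761, Σln d·ln f = 23.8071.
Equations: 9.9367·k + 5.9506·ln C = 23.8071;  5.9506·k + 5·ln C = 14.8761.
Δ = 9.9367·5 − (5.9506)² = 14.2736; k = (23.8071·5 − 5.9506·14.8761)/14.2736 = 2.13774, ln C = (9.9367·14.8761 − 5.9506·23.8071)/14.2736 = 0.43103.

k = 2.138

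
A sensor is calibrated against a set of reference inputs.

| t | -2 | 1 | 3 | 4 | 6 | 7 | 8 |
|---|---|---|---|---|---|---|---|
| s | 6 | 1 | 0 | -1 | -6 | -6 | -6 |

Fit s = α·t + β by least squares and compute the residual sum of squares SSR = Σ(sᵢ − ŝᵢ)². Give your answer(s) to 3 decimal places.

Compute the Gram sums: Σt·t = 179, Σt = 27, Σ1 = 7.
Moment sums: Σt·s = -141, Σs = -12.
MᵀM·[α, β]ᵀ = Mᵀs becomes [[179, 27]; [27, 7]]·[α, β]ᵀ = [-141, -12]ᵀ.
Eliminating β: 7·(row 1) − 27·(row 2) gives 524·α = 7·(-141) − 27·(-12) = -663, so α = -663/524.
Then β = ((-12) − 27·(-663/524))/7 = 1659/524.
Residuals: 159/524, -118/131, 165/262, 469/524, -825/524, -81/262, 501/524; SSR = 2929/524.

SSR = 5.590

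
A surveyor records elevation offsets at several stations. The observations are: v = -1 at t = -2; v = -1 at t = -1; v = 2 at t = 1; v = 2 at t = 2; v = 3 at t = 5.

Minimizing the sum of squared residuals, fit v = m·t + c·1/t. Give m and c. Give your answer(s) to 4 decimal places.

The normal system XᵀX·[m, c]ᵀ = Xᵀv is [[35, 5]; [5, 127/50]]·[m, c]ᵀ = [24, 51/10]ᵀ.
Eliminating c: (127/50)·(row 1) − 5·(row 2) gives (639/10)·m = (127/50)·24 − 5·(51/10) = 1773/50, so m = 197/355.
Then c = ((51/10) − 5·(197/355))/(127/50) = 65/71.

m = 0.5549, c = 0.9155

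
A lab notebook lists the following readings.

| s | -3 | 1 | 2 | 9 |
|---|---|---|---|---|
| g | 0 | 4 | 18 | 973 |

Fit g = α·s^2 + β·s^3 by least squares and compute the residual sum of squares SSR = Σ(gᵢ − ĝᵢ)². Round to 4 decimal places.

SSR = 3.8251

Setting ∂/∂α … = 0 gives: 6659·α + 58839·β = 78889;  58839·α + 532235·β = 709465.
(Σs^2·s^2 = 6659, Σs^2·s^3 = 58839, Σs^3·s^3 = 532235, Σs^2·g = 78889, Σs^3·g = 709465.)
Determinant 6659·532235 − 58839² = 82124944.
α = (78889·532235 − 58839·709465)/82124944 = 5528995/1866476; β = (6659·709465 − 58839·78889)/82124944 = 20644391/20531236.
Residuals: 2507013/5132809, 165402/5132809, -9717165/5132809, 199261/5132809; SSR = 19633591/5132809.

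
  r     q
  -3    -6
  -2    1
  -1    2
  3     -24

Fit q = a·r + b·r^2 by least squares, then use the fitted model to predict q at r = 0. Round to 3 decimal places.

q̂ = 0.000

With design matrix X, XᵀX = [[23, -9]; [-9, 179]] and Xᵀq = [-58, -264]ᵀ.
Eliminating b: 179·(row 1) − (-9)·(row 2) gives 4036·a = 179·(-58) − (-9)·(-264) = -12758, so a = -6379/2018.
Then b = ((-264) − (-9)·(-6379/2018))/179 = -3297/2018.
At r = 0: q̂ = (-6379/2018)·(0) + (-3297/2018)·(0) = 0.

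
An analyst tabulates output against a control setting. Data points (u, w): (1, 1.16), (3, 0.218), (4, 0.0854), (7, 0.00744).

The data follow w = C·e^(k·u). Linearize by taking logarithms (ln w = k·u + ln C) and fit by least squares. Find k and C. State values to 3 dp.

Linearized form: ln w = k·u + ln C. From the 4 transformed points,
AᵀA = [[75.0000, 15.0000]; [15.0000, 4]], rhs = [-48.5692, -8.7361]ᵀ  (here Σu = 15.0000, Σ(u)² = 75.0000, Σln w = -8.7361, Σu·ln w = -48.5692).
Slope k = (n·Σu·ln w − Σu·Σln w)/(n·Σ(u)² − (Σu)²) = (4·-48.5692 − 15.0000·-8.7361)/75.0000 = -0.84313; ln C = (Σln w − k·Σu)/n = 0.97770, so C = exp(0.97770) = 2.65835.

k = -0.843, C = 2.658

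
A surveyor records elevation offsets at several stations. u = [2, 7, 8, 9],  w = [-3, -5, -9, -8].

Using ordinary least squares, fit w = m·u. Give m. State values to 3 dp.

Setting ∂/∂m … = 0 gives: 198·m = -185.
Hence m = -185 / 198 ≈ -0.934343.

m = -0.934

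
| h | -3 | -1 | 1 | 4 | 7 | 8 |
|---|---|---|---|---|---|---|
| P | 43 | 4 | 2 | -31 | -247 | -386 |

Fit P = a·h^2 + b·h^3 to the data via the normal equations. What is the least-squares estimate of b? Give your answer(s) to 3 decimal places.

b = -0.995

Compute the Gram sums: Σh^2·h^2 = 6836, Σh^2·h^3 = 50356, Σh^3·h^3 = 384620.
And Σh^2·P = -36910, Σh^3·P = -285500.
Eliminating b: 384620·(row 1) − 50356·(row 2) gives 93535584·a = 384620·(-36910) − 50356·(-285500) = 180313800, so a = 7513075/3897316.
Then b = ((-285500) − 50356·(7513075/3897316))/384620 = -3876585/3897316.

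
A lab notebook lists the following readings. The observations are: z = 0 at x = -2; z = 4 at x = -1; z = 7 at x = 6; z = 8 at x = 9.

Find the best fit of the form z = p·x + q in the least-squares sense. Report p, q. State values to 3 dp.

Setting ∂/∂p … = 0 gives: 122·p + 12·q = 110;  12·p + 4·q = 19.
(Σx·x = 122, Σx = 12, Σ1 = 4, Σx·z = 110, Σz = 19.)
Eliminating q: 4·(row 1) − 12·(row 2) gives 344·p = 4·110 − 12·19 = 212, so p = 53/86.
Then q = (19 − 12·(53/86))/4 = 499/172.

p = 0.616, q = 2.901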